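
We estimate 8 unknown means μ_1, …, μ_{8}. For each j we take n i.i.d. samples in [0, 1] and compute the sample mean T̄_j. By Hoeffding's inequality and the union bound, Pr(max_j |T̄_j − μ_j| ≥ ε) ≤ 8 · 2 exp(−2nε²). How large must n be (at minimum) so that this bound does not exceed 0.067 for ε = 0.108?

235

Need 2·8·exp(−2nε²) ≤ 0.067, i.e. exp(−2nε²) ≤ 0.067/16.
So 2nε² ≥ ln(16/0.067) = 5.475651.
Hence n ≥ 5.475651/(2·0.108²) = 234.724.
The smallest integer n is 235.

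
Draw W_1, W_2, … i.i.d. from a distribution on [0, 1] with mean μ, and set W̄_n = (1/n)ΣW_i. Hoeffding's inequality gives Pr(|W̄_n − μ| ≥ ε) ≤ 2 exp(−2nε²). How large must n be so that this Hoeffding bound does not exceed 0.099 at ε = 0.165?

Require 2·exp(−2nε²) ≤ 0.099, i.e. 2nε² ≥ ln(2/0.099) = 3.005783.
So n ≥ 3.005783 / (2·0.165²) = 55.203.
The smallest integer n is 56.

56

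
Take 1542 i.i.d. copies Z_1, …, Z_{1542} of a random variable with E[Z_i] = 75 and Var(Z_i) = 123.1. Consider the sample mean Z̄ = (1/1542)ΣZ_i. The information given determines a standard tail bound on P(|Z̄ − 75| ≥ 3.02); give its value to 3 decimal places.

With mean and variance of each term known, Chebyshev's inequality bounds the deviation of the sum (or sample mean).
Var(Z̄) = Var(Z_i)/n = 123.1/1542 = 0.079831.
Chebyshev: P(|Z̄ − 75| ≥ 3.02) ≤ Var(Z̄)/(3.02)² = 123.1/(1542·3.02²) = 0.0088.

0.009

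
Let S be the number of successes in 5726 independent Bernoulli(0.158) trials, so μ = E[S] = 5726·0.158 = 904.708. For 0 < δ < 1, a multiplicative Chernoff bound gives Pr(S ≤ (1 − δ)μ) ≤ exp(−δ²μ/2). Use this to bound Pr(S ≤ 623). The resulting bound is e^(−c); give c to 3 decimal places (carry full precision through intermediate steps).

Write 623 = (1 − δ)μ, so δ = 1 − 623/904.708 = 0.31138…
Then the exponent is δ²μ/2 = (μ − 623)²/(2μ) = 43.859122.

43.859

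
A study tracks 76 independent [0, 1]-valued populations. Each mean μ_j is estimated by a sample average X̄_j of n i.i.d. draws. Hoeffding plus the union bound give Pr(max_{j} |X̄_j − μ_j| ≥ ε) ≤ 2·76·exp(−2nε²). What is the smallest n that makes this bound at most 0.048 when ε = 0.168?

143

Need 2·76·exp(−2nε²) ≤ 0.048, i.e. exp(−2nε²) ≤ 0.048/152.
So 2nε² ≥ ln(152/0.048) = 8.060435.
Hence n ≥ 8.060435/(2·0.168²) = 142.794.
The smallest integer n is 143.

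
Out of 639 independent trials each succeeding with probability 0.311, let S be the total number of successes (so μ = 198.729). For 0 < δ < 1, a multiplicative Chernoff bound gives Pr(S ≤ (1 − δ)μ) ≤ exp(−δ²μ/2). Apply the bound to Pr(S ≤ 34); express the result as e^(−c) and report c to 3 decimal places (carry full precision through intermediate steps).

68.273

Write 34 = (1 − δ)μ, so δ = 1 − 34/198.729 = 0.8289127…
Then the exponent is δ²μ/2 = (μ − 34)²/(2μ) = 68.272983.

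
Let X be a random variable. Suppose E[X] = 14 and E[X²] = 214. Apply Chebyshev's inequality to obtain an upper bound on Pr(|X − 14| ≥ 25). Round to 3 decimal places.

Var(X) = E[X²] − (E[X])² = 214 − 196 = 18.
Chebyshev's inequality: Pr(|X − μ| ≥ t) ≤ Var(X)/t² = 18/625 = 0.0288.

0.029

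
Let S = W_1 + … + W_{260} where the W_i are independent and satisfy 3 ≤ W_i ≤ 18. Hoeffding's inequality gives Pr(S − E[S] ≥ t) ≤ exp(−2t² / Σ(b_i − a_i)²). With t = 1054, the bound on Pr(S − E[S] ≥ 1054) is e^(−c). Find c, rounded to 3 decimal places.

37.980

Σ(b_i − a_i)² = 260·(15)² = 58500.
c = 2t²/58500 = 2·1054²/58500 = 37.9800.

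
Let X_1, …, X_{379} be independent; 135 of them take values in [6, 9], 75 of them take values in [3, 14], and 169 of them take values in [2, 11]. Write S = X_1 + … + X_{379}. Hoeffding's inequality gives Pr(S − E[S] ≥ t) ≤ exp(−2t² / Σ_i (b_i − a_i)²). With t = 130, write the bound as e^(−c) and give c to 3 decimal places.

Σ(b_i − a_i)² = 135·3² + 75·11² + 169·9² = 23979.
c = 2t² / 23979 = 2·130² / 23979 = 1.4096.

1.410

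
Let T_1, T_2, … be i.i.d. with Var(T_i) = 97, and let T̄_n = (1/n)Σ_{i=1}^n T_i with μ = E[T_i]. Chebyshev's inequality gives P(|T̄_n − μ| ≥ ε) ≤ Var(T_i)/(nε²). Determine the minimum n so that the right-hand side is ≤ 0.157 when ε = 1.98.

158

Require 97/(n·1.98²) ≤ 0.157, i.e. n ≥ 97/(0.157·1.98²) = 157.595.
The smallest integer n is 158.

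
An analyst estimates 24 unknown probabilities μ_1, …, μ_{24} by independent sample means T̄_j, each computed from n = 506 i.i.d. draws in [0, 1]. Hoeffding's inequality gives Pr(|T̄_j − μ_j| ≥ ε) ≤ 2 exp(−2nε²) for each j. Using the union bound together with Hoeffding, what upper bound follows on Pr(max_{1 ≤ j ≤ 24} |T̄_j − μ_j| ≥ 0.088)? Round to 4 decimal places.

0.0190

Per-experiment Hoeffding bound: 2·exp(−2·506·0.088²) = 2·exp(−7.83693) = 0.00078976.
Union bound over 24 events: 24·0.00078976 = 0.01895.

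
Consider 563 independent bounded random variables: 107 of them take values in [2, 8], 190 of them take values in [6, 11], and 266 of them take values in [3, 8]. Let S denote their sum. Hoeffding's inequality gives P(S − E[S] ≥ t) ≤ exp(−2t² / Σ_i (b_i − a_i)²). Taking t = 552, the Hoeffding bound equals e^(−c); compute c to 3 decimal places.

39.956

Σ(b_i − a_i)² = 107·6² + 190·5² + 266·5² = 15252.
c = 2t² / 15252 = 2·552² / 15252 = 39.9559.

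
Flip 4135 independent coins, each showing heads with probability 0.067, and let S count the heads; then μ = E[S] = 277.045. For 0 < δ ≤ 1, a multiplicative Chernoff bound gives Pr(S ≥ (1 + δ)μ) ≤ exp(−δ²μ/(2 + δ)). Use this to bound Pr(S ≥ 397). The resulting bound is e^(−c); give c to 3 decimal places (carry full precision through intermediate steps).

Write 397 = (1 + δ)μ, so δ = 397/277.045 − 1 = 0.4329802…
Then the exponent is δ²μ/(2 + δ) = (397 − μ)² / (μ·(2 + δ)) = 21.347539.

21.348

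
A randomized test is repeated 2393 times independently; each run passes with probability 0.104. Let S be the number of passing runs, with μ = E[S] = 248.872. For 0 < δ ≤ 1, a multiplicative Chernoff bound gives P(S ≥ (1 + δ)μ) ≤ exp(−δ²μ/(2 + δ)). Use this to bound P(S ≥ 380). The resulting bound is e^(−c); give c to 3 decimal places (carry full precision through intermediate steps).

Write 380 = (1 + δ)μ, so δ = 380/248.872 − 1 = 0.5268893…
Then the exponent is δ²μ/(2 + δ) = (380 − μ)² / (μ·(2 + δ)) = 27.341895.

27.342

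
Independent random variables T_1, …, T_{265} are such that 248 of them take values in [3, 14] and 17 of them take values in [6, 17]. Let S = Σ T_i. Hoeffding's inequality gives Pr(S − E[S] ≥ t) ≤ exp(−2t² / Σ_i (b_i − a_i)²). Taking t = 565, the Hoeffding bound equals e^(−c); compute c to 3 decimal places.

Σ(b_i − a_i)² = 248·11² + 17·11² = 32065.
c = 2t² / 32065 = 2·565² / 32065 = 19.9111.

19.911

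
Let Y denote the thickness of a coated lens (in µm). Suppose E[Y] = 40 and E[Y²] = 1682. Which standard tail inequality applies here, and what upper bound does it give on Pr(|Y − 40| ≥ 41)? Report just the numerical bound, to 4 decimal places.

0.0488

The first two moments determine the variance, so Chebyshev's inequality is the sharpest standard bound available.
Var(Y) = E[Y²] − (E[Y])² = 1682 − 1600 = 82.
Chebyshev's inequality: Pr(|Y − μ| ≥ t) ≤ Var(Y)/t² = 82/1681 = 0.0488.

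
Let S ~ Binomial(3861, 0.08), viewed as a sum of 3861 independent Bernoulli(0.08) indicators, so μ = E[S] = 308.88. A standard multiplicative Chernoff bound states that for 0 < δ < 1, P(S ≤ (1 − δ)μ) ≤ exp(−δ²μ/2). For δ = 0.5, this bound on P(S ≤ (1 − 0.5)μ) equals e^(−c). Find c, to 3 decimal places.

38.610

c = δ²μ/2 = 0.5²·308.88/2 = 38.6100.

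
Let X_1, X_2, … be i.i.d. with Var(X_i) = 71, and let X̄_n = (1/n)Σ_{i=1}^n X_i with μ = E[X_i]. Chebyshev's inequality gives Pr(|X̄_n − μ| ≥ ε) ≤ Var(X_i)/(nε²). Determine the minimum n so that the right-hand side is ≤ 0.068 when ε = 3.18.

104

Require 71/(n·3.18²) ≤ 0.068, i.e. n ≥ 71/(0.068·3.18²) = 103.251.
The smallest integer n is 104.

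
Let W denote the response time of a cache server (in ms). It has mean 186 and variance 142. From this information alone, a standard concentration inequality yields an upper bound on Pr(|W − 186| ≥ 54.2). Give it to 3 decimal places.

0.048

Mean and variance are known, so Chebyshev's inequality applies.
Chebyshev: Pr(|W − μ| ≥ t) ≤ Var(W)/t².
Bound = 142 / 2937.64 = 0.0483.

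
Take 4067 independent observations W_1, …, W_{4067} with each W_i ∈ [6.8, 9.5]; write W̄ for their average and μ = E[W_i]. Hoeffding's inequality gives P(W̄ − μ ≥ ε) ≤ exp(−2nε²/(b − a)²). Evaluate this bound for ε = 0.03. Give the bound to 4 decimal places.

0.3663

Exponent: 2nε²/(b − a)² = 2·4067·0.03² / 2.7² = 1.00420.
Bound = exp(−1.00420) = 0.36634.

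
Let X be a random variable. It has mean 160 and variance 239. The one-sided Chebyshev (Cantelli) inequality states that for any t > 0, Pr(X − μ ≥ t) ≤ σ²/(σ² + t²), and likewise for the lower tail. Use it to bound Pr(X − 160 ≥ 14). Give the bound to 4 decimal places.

Here σ² = 239 and t = 14, so σ² + t² = 435.
Cantelli's bound: 239/435 = 0.5494.

0.5494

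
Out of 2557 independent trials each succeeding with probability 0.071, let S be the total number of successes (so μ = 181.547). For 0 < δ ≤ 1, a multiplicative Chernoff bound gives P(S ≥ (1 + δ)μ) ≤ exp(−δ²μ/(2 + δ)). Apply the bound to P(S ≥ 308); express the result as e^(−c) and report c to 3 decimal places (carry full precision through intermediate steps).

Write 308 = (1 + δ)μ, so δ = 308/181.547 − 1 = 0.6965304…
Then the exponent is δ²μ/(2 + δ) = (308 − μ)² / (μ·(2 + δ)) = 32.663587.

32.664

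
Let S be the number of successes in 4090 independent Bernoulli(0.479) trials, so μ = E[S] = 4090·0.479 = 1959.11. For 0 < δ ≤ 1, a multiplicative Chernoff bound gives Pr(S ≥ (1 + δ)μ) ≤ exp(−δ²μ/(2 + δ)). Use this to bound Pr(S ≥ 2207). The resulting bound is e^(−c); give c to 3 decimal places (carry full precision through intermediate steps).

14.750

Write 2207 = (1 + δ)μ, so δ = 2207/1959.11 − 1 = 0.1265319…
Then the exponent is δ²μ/(2 + δ) = (2207 − μ)² / (μ·(2 + δ)) = 14.749839.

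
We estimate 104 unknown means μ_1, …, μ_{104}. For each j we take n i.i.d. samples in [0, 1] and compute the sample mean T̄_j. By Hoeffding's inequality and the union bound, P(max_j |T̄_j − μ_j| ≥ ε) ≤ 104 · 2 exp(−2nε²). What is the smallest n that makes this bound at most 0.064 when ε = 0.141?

204

Need 2·104·exp(−2nε²) ≤ 0.064, i.e. exp(−2nε²) ≤ 0.064/208.
So 2nε² ≥ ln(208/0.064) = 8.086410.
Hence n ≥ 8.086410/(2·0.141²) = 203.370.
The smallest integer n is 204.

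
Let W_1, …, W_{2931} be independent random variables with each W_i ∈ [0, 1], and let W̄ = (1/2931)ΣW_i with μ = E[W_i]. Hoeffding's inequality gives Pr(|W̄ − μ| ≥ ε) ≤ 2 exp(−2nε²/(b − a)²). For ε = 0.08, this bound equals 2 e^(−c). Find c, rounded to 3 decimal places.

37.517

c = 2nε²/(b − a)² = 2·2931·0.08² / 1² = 37.5168.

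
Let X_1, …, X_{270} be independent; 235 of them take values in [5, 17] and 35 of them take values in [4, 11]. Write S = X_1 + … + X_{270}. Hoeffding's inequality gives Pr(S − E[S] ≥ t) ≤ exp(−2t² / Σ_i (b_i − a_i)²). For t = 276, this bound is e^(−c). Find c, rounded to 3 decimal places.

Σ(b_i − a_i)² = 235·12² + 35·7² = 35555.
c = 2t² / 35555 = 2·276² / 35555 = 4.2850.

4.285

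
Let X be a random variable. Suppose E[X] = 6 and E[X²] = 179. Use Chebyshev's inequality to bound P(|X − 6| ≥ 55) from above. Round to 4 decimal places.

0.0473

Var(X) = E[X²] − (E[X])² = 179 − 36 = 143.
Chebyshev's inequality: P(|X − μ| ≥ t) ≤ Var(X)/t² = 143/3025 = 0.0473.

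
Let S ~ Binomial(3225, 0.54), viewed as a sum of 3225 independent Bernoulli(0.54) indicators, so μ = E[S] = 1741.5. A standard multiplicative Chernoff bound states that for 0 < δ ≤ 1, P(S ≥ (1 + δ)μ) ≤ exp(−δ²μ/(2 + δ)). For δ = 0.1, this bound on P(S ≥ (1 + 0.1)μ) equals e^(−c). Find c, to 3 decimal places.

8.293

c = δ²μ/(2 + δ) = 0.1²·1741.5/(2 + 0.1) = 8.2929.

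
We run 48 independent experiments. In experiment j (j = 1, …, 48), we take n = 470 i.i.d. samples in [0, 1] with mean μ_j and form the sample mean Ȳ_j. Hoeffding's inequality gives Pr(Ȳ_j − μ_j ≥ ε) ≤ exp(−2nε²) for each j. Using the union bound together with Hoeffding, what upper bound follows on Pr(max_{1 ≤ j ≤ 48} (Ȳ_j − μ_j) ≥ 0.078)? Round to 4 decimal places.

0.1576

Per-experiment Hoeffding bound: exp(−2·470·0.078²) = exp(−5.71896) = 0.0032831.
Union bound over 48 events: 48·0.0032831 = 0.15759.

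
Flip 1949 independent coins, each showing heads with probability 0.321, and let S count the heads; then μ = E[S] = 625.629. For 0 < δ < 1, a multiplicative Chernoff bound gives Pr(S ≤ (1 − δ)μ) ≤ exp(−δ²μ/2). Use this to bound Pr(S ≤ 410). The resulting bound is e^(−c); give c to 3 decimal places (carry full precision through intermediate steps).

Write 410 = (1 − δ)μ, so δ = 1 − 410/625.629 = 0.3446595…
Then the exponent is δ²μ/2 = (μ − 410)²/(2μ) = 37.159295.

37.159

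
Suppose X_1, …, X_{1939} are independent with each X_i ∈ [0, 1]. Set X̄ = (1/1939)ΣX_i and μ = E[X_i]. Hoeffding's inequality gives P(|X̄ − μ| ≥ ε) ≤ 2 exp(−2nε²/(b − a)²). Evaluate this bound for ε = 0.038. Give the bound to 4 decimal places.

Exponent: 2nε²/(b − a)² = 2·1939·0.038² / 1² = 5.59983.
Bound = 2·exp(−5.59983) = 0.00740.

0.0074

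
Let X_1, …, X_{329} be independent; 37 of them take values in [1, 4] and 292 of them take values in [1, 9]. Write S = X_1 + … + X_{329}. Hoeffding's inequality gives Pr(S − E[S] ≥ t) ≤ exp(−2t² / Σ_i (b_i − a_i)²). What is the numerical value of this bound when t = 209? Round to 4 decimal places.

Σ(b_i − a_i)² = 37·3² + 292·8² = 19021.
Exponent = 2·209² / 19021 = 4.59292.
Bound = exp(−4.59292) = 0.01012.

0.0101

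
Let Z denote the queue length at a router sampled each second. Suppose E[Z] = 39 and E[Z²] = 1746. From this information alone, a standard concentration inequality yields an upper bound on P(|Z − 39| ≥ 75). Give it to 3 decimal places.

The first two moments determine the variance, so Chebyshev's inequality is the sharpest standard bound available.
Var(Z) = E[Z²] − (E[Z])² = 1746 − 1521 = 225.
Chebyshev's inequality: P(|Z − μ| ≥ t) ≤ Var(Z)/t² = 225/5625 = 0.0400.

0.040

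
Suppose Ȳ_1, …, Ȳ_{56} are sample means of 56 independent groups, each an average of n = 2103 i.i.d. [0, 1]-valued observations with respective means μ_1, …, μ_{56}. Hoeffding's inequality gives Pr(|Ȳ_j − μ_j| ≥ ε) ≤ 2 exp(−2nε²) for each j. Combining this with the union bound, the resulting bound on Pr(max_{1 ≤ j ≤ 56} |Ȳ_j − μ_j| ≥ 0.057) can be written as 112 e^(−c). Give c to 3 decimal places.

13.665

Union bound over the 56 events: Pr(max_{1 ≤ j ≤ 56} |Ȳ_j − μ_j| ≥ 0.057) ≤ 56·2·exp(−2nε²) = 112 exp(−2·2103·0.057²).
So c = 2·2103·0.057² = 13.6653.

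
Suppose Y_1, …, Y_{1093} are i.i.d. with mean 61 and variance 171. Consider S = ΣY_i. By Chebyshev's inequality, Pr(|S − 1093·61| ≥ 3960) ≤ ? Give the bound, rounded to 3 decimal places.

0.012

Var(S) = n·Var(Y_i) = 1093·171 = 186903.
Chebyshev: Pr(|S − 1093·61| ≥ 3960) ≤ Var(S)/3960² = 186903/15681600 = 0.0119.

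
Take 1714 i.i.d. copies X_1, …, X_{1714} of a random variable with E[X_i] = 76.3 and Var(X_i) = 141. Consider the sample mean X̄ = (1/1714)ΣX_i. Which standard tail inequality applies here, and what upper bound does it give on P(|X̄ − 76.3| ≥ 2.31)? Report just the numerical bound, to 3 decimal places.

With mean and variance of each term known, Chebyshev's inequality bounds the deviation of the sum (or sample mean).
Var(X̄) = Var(X_i)/n = 141/1714 = 0.082264.
Chebyshev: P(|X̄ − 76.3| ≥ 2.31) ≤ Var(X̄)/(2.31)² = 141/(1714·2.31²) = 0.0154.

0.015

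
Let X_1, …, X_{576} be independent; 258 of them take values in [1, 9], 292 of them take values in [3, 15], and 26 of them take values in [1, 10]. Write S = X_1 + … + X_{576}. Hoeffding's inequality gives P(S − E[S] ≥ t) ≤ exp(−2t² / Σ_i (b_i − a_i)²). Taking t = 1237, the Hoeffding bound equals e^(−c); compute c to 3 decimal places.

50.446

Σ(b_i − a_i)² = 258·8² + 292·12² + 26·9² = 60666.
c = 2t² / 60666 = 2·1237² / 60666 = 50.4457.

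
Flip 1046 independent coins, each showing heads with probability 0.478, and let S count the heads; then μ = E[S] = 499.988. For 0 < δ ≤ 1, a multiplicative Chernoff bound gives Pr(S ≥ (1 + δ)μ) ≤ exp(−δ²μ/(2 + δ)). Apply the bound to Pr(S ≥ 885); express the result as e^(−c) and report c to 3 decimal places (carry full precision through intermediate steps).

Write 885 = (1 + δ)μ, so δ = 885/499.988 − 1 = 0.7700425…
Then the exponent is δ²μ/(2 + δ) = (885 − μ)² / (μ·(2 + δ)) = 107.029260.

107.029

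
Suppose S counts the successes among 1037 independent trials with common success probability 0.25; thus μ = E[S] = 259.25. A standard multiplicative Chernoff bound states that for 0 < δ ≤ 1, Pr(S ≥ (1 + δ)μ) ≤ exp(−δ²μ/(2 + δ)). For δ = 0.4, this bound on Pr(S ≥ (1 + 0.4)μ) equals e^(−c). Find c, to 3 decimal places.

17.283

c = δ²μ/(2 + δ) = 0.4²·259.25/(2 + 0.4) = 17.2833.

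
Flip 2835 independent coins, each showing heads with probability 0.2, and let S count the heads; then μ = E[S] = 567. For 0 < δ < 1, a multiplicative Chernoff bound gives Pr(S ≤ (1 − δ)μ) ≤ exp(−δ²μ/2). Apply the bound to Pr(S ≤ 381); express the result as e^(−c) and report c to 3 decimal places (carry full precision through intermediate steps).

Write 381 = (1 − δ)μ, so δ = 1 − 381/567 = 0.3280423…
Then the exponent is δ²μ/2 = (μ − 381)²/(2μ) = 30.507937.

30.508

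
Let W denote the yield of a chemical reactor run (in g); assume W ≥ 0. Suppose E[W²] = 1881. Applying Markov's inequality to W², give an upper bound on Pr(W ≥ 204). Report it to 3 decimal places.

Since W ≥ 0, the event {W ≥ 204} is the same as {W² ≥ 41616}.
Markov's inequality applied to W² gives Pr(W² ≥ 41616) ≤ E[W²]/41616 = 1881/41616 = 0.0452.

0.045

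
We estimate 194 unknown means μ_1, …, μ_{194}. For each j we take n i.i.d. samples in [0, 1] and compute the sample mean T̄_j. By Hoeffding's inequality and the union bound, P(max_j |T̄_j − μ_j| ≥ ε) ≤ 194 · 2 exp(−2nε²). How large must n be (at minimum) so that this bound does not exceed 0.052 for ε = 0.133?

253

Need 2·194·exp(−2nε²) ≤ 0.052, i.e. exp(−2nε²) ≤ 0.052/388.
So 2nε² ≥ ln(388/0.052) = 8.917517.
Hence n ≥ 8.917517/(2·0.133²) = 252.064.
The smallest integer n is 253.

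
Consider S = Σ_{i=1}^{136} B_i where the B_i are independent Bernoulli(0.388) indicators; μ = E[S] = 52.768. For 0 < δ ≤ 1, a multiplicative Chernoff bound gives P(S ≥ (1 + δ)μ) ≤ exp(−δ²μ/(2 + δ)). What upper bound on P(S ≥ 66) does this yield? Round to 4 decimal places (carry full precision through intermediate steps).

Write 66 = (1 + δ)μ, so δ = 66/52.768 − 1 = 0.250758…
Then the exponent is δ²μ/(2 + δ) = (66 − μ)² / (μ·(2 + δ)) = 1.474183.
Bound = exp(−1.474183) = 0.22897.

0.2290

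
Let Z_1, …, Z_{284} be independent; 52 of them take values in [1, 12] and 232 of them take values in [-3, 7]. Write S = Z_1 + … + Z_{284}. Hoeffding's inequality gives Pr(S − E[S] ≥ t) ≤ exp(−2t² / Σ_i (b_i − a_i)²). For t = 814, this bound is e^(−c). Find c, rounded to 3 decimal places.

Σ(b_i − a_i)² = 52·11² + 232·10² = 29492.
c = 2t² / 29492 = 2·814² / 29492 = 44.9339.

44.934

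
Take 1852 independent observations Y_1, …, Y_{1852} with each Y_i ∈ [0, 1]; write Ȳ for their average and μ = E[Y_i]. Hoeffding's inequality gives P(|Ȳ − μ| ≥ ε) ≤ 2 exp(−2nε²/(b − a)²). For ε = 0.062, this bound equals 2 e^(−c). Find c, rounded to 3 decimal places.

14.238

c = 2nε²/(b − a)² = 2·1852·0.062² / 1² = 14.2382.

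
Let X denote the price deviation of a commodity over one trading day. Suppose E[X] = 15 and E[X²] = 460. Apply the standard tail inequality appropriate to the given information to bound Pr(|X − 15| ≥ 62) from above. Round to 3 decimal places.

0.061

The first two moments determine the variance, so Chebyshev's inequality is the sharpest standard bound available.
Var(X) = E[X²] − (E[X])² = 460 − 225 = 235.
Chebyshev's inequality: Pr(|X − μ| ≥ t) ≤ Var(X)/t² = 235/3844 = 0.0611.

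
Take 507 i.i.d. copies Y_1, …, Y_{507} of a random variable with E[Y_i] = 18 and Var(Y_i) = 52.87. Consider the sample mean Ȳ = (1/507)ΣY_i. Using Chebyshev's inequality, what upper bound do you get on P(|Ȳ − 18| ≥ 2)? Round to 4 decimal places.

0.0261

Var(Ȳ) = Var(Y_i)/n = 52.87/507 = 0.10428.
Chebyshev: P(|Ȳ − 18| ≥ 2) ≤ Var(Ȳ)/(2)² = 52.87/(507·2²) = 0.0261.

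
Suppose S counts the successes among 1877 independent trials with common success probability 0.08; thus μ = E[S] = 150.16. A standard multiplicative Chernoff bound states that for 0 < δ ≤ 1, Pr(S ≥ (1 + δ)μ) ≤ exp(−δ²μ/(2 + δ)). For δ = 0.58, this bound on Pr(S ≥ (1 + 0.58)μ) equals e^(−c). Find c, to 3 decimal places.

c = δ²μ/(2 + δ) = 0.58²·150.16/(2 + 0.58) = 19.5790.

19.579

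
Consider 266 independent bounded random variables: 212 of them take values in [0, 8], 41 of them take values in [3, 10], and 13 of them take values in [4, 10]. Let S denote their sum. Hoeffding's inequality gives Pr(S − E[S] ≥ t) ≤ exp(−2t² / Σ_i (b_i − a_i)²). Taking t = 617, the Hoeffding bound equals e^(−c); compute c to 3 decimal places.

Σ(b_i − a_i)² = 212·8² + 41·7² + 13·6² = 16045.
c = 2t² / 16045 = 2·617² / 16045 = 47.4527.

47.453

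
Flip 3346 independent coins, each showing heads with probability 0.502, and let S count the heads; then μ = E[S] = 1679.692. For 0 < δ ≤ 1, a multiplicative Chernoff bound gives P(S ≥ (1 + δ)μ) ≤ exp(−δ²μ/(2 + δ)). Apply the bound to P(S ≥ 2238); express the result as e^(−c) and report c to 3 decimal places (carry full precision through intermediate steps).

79.564

Write 2238 = (1 + δ)μ, so δ = 2238/1679.692 − 1 = 0.3323871…
Then the exponent is δ²μ/(2 + δ) = (2238 − μ)² / (μ·(2 + δ)) = 79.564147.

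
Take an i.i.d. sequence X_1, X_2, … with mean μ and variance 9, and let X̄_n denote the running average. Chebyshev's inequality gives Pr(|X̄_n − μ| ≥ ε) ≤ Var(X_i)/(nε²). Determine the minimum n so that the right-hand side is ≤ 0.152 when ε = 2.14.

Require 9/(n·2.14²) ≤ 0.152, i.e. n ≥ 9/(0.152·2.14²) = 12.929.
The smallest integer n is 13.

13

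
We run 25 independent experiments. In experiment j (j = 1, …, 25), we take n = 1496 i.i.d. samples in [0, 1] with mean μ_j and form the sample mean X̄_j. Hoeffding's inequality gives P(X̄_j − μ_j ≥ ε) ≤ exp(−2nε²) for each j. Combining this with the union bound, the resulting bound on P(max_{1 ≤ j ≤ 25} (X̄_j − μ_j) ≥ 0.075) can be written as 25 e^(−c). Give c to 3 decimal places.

Union bound over the 25 events: P(max_{1 ≤ j ≤ 25} (X̄_j − μ_j) ≥ 0.075) ≤ 25·exp(−2nε²) = 25 exp(−2·1496·0.075²).
So c = 2·1496·0.075² = 16.8300.

16.830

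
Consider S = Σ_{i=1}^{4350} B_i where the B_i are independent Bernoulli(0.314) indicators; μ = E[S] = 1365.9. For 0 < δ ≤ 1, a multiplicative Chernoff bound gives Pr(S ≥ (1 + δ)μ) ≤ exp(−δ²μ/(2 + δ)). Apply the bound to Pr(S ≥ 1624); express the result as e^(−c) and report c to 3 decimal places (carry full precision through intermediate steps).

22.280

Write 1624 = (1 + δ)μ, so δ = 1624/1365.9 − 1 = 0.1889597…
Then the exponent is δ²μ/(2 + δ) = (1624 − μ)² / (μ·(2 + δ)) = 22.280213.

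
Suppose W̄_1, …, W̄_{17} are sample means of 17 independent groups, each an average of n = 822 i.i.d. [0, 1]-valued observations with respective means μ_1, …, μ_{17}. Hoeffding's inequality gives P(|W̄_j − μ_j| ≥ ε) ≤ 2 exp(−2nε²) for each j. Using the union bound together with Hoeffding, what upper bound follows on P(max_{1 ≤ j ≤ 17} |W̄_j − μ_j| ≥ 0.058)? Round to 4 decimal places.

Per-experiment Hoeffding bound: 2·exp(−2·822·0.058²) = 2·exp(−5.53042) = 0.0079287.
Union bound over 17 events: 17·0.0079287 = 0.13479.

0.1348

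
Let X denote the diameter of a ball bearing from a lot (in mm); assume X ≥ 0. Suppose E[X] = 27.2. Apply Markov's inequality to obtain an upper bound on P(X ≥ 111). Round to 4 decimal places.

0.2450

Markov's inequality: for a non-negative random variable, P(X ≥ a) ≤ E[X]/a.
Here E[X] = 27.2 and a = 111, so the bound is 27.2/111 = 0.2450.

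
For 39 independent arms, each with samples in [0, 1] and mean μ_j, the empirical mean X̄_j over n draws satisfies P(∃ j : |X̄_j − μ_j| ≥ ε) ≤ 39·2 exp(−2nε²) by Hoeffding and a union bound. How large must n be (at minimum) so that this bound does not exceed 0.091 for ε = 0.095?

Need 2·39·exp(−2nε²) ≤ 0.091, i.e. exp(−2nε²) ≤ 0.091/78.
So 2nε² ≥ ln(78/0.091) = 6.753605.
Hence n ≥ 6.753605/(2·0.095²) = 374.161.
The smallest integer n is 375.

375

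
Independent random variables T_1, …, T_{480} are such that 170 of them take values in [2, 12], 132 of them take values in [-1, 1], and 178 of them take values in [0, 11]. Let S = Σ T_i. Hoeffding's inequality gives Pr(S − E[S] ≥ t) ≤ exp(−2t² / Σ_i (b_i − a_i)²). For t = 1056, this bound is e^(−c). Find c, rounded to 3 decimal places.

57.090

Σ(b_i − a_i)² = 170·10² + 132·2² + 178·11² = 39066.
c = 2t² / 39066 = 2·1056² / 39066 = 57.0898.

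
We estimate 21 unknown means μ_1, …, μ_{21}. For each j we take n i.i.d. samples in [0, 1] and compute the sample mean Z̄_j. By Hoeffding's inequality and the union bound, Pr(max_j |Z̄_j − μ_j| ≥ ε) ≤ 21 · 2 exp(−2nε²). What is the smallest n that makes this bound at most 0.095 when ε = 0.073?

572

Need 2·21·exp(−2nε²) ≤ 0.095, i.e. exp(−2nε²) ≤ 0.095/42.
So 2nε² ≥ ln(42/0.095) = 6.091548.
Hence n ≥ 6.091548/(2·0.073²) = 571.547.
The smallest integer n is 572.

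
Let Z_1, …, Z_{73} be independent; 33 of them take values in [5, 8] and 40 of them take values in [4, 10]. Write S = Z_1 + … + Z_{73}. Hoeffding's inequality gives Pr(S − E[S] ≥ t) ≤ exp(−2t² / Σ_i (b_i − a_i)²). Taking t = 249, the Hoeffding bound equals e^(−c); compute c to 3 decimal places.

71.389

Σ(b_i − a_i)² = 33·3² + 40·6² = 1737.
c = 2t² / 1737 = 2·249² / 1737 = 71.3886.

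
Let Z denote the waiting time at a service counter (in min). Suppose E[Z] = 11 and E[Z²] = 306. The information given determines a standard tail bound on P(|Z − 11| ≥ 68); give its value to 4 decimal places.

The first two moments determine the variance, so Chebyshev's inequality is the sharpest standard bound available.
Var(Z) = E[Z²] − (E[Z])² = 306 − 121 = 185.
Chebyshev's inequality: P(|Z − μ| ≥ t) ≤ Var(Z)/t² = 185/4624 = 0.0400.

0.0400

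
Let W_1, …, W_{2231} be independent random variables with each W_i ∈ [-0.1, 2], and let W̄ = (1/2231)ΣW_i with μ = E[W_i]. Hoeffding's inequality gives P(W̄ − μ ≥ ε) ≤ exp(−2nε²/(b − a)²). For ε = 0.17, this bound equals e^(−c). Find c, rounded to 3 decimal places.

29.241

c = 2nε²/(b − a)² = 2·2231·0.17² / 2.1² = 29.2408.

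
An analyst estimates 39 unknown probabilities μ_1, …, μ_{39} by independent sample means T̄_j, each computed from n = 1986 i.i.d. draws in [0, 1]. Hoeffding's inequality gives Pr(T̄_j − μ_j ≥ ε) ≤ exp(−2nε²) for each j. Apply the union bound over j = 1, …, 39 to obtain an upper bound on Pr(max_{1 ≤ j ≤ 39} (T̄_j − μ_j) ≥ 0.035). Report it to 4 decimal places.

0.3006

Per-experiment Hoeffding bound: exp(−2·1986·0.035²) = exp(−4.86570) = 0.0077064.
Union bound over 39 events: 39·0.0077064 = 0.30055.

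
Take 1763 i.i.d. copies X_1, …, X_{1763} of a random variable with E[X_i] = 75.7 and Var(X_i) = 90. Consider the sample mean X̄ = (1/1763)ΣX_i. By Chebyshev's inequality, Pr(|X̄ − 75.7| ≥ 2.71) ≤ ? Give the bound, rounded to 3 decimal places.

Var(X̄) = Var(X_i)/n = 90/1763 = 0.051049.
Chebyshev: Pr(|X̄ − 75.7| ≥ 2.71) ≤ Var(X̄)/(2.71)² = 90/(1763·2.71²) = 0.0070.

0.007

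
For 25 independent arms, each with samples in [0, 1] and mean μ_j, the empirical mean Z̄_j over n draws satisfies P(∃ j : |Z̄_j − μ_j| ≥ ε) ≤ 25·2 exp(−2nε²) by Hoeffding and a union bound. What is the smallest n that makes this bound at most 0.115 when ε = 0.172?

Need 2·25·exp(−2nε²) ≤ 0.115, i.e. exp(−2nε²) ≤ 0.115/50.
So 2nε² ≥ ln(50/0.115) = 6.074846.
Hence n ≥ 6.074846/(2·0.172²) = 102.671.
The smallest integer n is 103.

103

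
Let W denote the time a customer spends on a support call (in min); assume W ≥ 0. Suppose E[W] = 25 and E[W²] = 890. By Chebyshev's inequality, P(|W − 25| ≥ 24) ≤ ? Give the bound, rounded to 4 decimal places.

Var(W) = E[W²] − (E[W])² = 890 − 625 = 265.
Chebyshev's inequality: P(|W − μ| ≥ t) ≤ Var(W)/t² = 265/576 = 0.4601.

0.4601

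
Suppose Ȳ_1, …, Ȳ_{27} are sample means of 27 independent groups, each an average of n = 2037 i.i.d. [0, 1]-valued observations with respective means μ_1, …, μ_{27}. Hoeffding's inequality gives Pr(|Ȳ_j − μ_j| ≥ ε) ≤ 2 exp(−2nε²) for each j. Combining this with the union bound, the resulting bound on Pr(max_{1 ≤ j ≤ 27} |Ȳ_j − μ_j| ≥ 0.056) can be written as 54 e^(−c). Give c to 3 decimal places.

Union bound over the 27 events: Pr(max_{1 ≤ j ≤ 27} |Ȳ_j − μ_j| ≥ 0.056) ≤ 27·2·exp(−2nε²) = 54 exp(−2·2037·0.056²).
So c = 2·2037·0.056² = 12.7761.

12.776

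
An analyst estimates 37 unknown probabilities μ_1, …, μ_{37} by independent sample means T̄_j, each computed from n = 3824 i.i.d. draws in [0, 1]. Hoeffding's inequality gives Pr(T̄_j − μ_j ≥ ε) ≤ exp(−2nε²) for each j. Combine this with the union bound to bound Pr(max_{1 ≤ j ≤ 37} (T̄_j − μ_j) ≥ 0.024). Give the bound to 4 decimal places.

0.4519

Per-experiment Hoeffding bound: exp(−2·3824·0.024²) = exp(−4.40525) = 0.012213.
Union bound over 37 events: 37·0.012213 = 0.45188.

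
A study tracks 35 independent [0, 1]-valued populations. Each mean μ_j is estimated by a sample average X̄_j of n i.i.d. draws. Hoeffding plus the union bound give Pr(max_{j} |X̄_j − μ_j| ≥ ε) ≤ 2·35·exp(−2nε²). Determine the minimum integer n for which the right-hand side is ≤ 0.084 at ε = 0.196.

Need 2·35·exp(−2nε²) ≤ 0.084, i.e. exp(−2nε²) ≤ 0.084/70.
So 2nε² ≥ ln(70/0.084) = 6.725434.
Hence n ≥ 6.725434/(2·0.196²) = 87.534.
The smallest integer n is 88.

88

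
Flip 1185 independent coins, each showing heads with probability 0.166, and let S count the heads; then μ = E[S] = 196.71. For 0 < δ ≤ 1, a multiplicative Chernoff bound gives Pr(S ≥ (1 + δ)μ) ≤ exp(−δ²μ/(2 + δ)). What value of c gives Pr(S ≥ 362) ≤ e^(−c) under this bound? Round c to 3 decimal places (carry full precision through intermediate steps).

Write 362 = (1 + δ)μ, so δ = 362/196.71 − 1 = 0.8402725…
Then the exponent is δ²μ/(2 + δ) = (362 − μ)² / (μ·(2 + δ)) = 48.899759.

48.900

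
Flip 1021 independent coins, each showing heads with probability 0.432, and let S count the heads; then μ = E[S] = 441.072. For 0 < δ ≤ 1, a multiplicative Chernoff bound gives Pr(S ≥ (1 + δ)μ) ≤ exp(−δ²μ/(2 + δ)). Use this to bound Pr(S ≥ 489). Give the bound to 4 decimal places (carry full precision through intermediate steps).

0.0846

Write 489 = (1 + δ)μ, so δ = 489/441.072 − 1 = 0.1086625…
Then the exponent is δ²μ/(2 + δ) = (489 − μ)² / (μ·(2 + δ)) = 2.469801.
Bound = exp(−2.469801) = 0.08460.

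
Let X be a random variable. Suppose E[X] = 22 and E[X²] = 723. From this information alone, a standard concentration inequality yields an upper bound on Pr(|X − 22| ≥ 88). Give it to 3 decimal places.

The first two moments determine the variance, so Chebyshev's inequality is the sharpest standard bound available.
Var(X) = E[X²] − (E[X])² = 723 − 484 = 239.
Chebyshev's inequality: Pr(|X − μ| ≥ t) ≤ Var(X)/t² = 239/7744 = 0.0309.

0.031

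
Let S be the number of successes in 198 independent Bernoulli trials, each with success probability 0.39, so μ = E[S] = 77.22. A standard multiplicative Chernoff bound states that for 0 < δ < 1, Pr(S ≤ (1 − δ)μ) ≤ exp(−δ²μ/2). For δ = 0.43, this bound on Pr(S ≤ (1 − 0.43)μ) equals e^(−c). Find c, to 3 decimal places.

c = δ²μ/2 = 0.43²·77.22/2 = 7.1390.

7.139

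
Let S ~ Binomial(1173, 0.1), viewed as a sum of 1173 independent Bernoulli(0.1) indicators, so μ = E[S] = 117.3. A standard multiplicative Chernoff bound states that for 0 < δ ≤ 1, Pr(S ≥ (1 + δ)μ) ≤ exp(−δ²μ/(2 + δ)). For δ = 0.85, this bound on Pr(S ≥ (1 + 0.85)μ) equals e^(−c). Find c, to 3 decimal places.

c = δ²μ/(2 + δ) = 0.85²·117.3/(2 + 0.85) = 29.7366.

29.737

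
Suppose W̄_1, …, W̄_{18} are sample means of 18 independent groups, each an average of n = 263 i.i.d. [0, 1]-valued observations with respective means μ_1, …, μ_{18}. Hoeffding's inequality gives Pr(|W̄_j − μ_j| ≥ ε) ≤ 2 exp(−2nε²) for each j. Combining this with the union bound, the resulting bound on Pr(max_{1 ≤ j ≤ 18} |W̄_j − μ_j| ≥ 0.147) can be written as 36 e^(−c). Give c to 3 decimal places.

Union bound over the 18 events: Pr(max_{1 ≤ j ≤ 18} |W̄_j − μ_j| ≥ 0.147) ≤ 18·2·exp(−2nε²) = 36 exp(−2·263·0.147²).
So c = 2·263·0.147² = 11.3663.

11.366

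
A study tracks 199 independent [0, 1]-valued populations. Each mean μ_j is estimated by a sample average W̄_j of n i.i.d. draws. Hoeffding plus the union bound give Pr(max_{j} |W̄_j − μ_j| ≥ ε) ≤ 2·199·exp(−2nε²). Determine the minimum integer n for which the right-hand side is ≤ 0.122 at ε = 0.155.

169

Need 2·199·exp(−2nε²) ≤ 0.122, i.e. exp(−2nε²) ≤ 0.122/398.
So 2nε² ≥ ln(398/0.122) = 8.090186.
Hence n ≥ 8.090186/(2·0.155²) = 168.370.
The smallest integer n is 169.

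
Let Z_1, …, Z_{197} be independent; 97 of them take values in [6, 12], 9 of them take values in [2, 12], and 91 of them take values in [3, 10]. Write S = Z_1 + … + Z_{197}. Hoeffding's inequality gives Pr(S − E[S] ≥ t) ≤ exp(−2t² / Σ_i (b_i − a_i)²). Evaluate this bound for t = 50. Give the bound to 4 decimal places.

0.5684

Σ(b_i − a_i)² = 97·6² + 9·10² + 91·7² = 8851.
Exponent = 2·50² / 8851 = 0.56491.
Bound = exp(−0.56491) = 0.56841.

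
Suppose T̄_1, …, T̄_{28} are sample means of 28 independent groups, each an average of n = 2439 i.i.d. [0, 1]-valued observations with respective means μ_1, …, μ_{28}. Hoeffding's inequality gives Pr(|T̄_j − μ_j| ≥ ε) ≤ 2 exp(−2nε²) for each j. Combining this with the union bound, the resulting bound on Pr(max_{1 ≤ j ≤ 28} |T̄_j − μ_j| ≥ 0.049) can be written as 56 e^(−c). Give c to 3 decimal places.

Union bound over the 28 events: Pr(max_{1 ≤ j ≤ 28} |T̄_j − μ_j| ≥ 0.049) ≤ 28·2·exp(−2nε²) = 56 exp(−2·2439·0.049²).
So c = 2·2439·0.049² = 11.7121.

11.712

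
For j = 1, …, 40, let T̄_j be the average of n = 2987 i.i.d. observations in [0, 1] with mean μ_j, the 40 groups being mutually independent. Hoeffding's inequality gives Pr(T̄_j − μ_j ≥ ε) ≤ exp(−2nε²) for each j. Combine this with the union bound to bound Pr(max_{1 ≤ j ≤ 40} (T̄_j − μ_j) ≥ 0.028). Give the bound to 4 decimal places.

Per-experiment Hoeffding bound: exp(−2·2987·0.028²) = exp(−4.68362) = 0.0092455.
Union bound over 40 events: 40·0.0092455 = 0.36982.

0.3698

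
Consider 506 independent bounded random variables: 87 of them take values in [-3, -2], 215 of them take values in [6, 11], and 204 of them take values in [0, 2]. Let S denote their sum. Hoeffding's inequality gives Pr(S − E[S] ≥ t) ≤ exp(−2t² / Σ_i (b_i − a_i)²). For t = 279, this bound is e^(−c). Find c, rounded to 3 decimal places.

Σ(b_i − a_i)² = 87·1² + 215·5² + 204·2² = 6278.
c = 2t² / 6278 = 2·279² / 6278 = 24.7980.

24.798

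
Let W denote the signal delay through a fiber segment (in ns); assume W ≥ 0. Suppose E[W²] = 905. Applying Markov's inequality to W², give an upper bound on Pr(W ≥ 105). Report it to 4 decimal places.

0.0821

Since W ≥ 0, the event {W ≥ 105} is the same as {W² ≥ 11025}.
Markov's inequality applied to W² gives Pr(W² ≥ 11025) ≤ E[W²]/11025 = 905/11025 = 0.0821.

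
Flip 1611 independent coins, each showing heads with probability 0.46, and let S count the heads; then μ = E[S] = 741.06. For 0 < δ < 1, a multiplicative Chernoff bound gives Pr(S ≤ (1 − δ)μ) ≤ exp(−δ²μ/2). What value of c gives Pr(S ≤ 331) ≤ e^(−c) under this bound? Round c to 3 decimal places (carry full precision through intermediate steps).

113.452

Write 331 = (1 − δ)μ, so δ = 1 − 331/741.06 = 0.5533425…
Then the exponent is δ²μ/2 = (μ − 331)²/(2μ) = 113.451815.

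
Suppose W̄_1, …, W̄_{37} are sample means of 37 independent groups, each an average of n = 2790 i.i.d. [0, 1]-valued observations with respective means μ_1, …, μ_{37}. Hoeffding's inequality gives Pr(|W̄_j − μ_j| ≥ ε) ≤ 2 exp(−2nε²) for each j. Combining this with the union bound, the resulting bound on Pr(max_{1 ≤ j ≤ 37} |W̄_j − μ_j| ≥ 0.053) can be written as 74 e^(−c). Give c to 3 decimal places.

Union bound over the 37 events: Pr(max_{1 ≤ j ≤ 37} |W̄_j − μ_j| ≥ 0.053) ≤ 37·2·exp(−2nε²) = 74 exp(−2·2790·0.053²).
So c = 2·2790·0.053² = 15.6742.

15.674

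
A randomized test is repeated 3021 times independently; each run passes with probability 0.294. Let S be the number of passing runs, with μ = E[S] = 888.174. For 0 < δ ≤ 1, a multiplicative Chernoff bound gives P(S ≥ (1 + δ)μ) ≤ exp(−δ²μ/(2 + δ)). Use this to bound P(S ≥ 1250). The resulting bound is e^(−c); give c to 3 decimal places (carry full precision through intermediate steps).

61.229

Write 1250 = (1 + δ)μ, so δ = 1250/888.174 − 1 = 0.4073819…
Then the exponent is δ²μ/(2 + δ) = (1250 − μ)² / (μ·(2 + δ)) = 61.228906.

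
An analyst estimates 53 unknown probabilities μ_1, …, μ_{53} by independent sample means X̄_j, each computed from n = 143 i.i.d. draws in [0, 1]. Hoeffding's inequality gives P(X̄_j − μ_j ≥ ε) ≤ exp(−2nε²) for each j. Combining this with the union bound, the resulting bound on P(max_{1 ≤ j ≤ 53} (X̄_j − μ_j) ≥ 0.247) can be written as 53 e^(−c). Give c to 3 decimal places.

17.449

Union bound over the 53 events: P(max_{1 ≤ j ≤ 53} (X̄_j − μ_j) ≥ 0.247) ≤ 53·exp(−2nε²) = 53 exp(−2·143·0.247²).
So c = 2·143·0.247² = 17.4486.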